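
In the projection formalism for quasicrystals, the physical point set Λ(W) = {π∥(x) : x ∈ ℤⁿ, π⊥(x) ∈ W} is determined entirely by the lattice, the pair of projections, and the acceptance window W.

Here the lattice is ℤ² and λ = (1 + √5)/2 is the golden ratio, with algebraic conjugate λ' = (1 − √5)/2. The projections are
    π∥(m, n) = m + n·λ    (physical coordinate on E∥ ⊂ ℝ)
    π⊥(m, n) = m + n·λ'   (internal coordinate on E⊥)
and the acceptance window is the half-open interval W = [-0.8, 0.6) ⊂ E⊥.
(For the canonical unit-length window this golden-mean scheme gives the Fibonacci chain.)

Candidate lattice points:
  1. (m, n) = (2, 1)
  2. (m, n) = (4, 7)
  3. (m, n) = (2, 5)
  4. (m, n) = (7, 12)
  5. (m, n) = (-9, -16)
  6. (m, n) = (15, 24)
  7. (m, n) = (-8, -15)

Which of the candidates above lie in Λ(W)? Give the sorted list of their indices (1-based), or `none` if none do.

2, 4, 6

λ' = (1−√5)/2 ≈ -0.618034.
#1 (2,1): internal coord 2 + (1)·λ' = +1.381966; +1.381966 ∉ [-0.8, 0.6) → out
#2 (4,7): internal coord 4 + (7)·λ' = -0.326238; -0.326238 ∈ [-0.8, 0.6) → IN Λ
#3 (2,5): internal coord 2 + (5)·λ' = -1.090170; -1.090170 ∉ [-0.8, 0.6) → out
#4 (7,12): internal coord 7 + (12)·λ' = -0.416408; -0.416408 ∈ [-0.8, 0.6) → IN Λ
#5 (-9,-16): internal coord -9 + (-16)·λ' = +0.888544; +0.888544 ∉ [-0.8, 0.6) → out
#6 (15,24): internal coord 15 + (24)·λ' = +0.167184; +0.167184 ∈ [-0.8, 0.6) → IN Λ
#7 (-8,-15): internal coord -8 + (-15)·λ' = +1.270510; +1.270510 ∉ [-0.8, 0.6) → out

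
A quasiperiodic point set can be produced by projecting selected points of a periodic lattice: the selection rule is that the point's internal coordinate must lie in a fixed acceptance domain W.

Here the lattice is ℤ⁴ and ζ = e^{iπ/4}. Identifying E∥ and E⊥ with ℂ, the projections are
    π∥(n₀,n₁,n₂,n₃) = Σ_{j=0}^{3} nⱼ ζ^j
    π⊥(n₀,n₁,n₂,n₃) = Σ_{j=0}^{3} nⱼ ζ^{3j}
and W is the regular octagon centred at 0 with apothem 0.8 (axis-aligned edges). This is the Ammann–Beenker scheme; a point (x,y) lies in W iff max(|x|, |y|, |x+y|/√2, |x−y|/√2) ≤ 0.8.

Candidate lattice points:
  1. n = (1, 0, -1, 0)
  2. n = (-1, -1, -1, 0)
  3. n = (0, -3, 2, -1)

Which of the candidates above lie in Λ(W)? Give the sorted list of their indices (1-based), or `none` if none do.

2

With ζ = e^{iπ/4} the internal vectors are ζ^0,ζ^3,ζ^6,ζ^9.
candidate 1: n = (1, 0, -1, 0) → π⊥ ≈ (+1.0000, +1.0000); max(|x|,|y|,|x±y|/√2) = 1.4142 > 0.8 ⇒ ∉ W
candidate 2: n = (-1, -1, -1, 0) → π⊥ ≈ (-0.2929, +0.2929); max(|x|,|y|,|x±y|/√2) = 0.4142 ≤ 0.8 ⇒ ∈ W
candidate 3: n = (0, -3, 2, -1) → π⊥ ≈ (+1.4142, -4.8284); max(|x|,|y|,|x±y|/√2) = 4.8284 > 0.8 ⇒ ∉ W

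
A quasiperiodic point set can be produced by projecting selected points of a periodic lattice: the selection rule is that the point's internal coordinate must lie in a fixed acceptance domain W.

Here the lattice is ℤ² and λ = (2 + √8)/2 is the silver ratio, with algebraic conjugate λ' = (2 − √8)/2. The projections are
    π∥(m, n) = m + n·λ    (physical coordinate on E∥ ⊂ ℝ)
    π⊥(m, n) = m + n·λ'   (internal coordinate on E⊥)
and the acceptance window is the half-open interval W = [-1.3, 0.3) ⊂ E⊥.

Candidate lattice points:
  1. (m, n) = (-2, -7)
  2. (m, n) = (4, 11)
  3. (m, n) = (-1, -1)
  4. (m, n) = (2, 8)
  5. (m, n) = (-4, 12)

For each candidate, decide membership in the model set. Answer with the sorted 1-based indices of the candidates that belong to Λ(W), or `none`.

2, 3

Compute λ' = (2−√8)/2 = -0.4142, so π⊥(m,n) = m -0.4142·n.
[1] lift (-2,-7): star map gives 0.8995; window check -1.3 ≤ 0.8995 < 0.3 is false → out
[2] lift (4,11): star map gives -0.5563; window check -1.3 ≤ -0.5563 < 0.3 is true → IN Λ
[3] lift (-1,-1): star map gives -0.5858; window check -1.3 ≤ -0.5858 < 0.3 is true → IN Λ
[4] lift (2,8): star map gives -1.3137; window check -1.3 ≤ -1.3137 < 0.3 is false → out
[5] lift (-4,12): star map gives -8.9706; window check -1.3 ≤ -8.9706 < 0.3 is false → out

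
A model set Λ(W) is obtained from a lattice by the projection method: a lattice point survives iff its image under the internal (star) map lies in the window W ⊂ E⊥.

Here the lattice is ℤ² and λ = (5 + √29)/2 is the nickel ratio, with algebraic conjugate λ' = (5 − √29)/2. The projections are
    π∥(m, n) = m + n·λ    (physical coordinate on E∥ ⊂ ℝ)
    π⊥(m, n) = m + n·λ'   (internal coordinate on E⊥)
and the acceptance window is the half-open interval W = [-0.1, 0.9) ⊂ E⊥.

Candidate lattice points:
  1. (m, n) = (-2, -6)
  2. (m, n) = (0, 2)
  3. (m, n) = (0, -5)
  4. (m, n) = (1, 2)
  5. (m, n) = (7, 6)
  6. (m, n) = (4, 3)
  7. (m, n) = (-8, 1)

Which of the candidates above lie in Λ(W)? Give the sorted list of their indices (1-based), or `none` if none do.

4

λ' = (5−√29)/2 ≈ -0.19258.
candidate 1: (m,n)=(-2,-6) → π∥ = -2-6·λ ≈ -33.15549, π⊥ = -2-6·λ' ≈ -0.84451 ∉ [-0.1, 0.9) ⇒ out
candidate 2: (m,n)=(0,2) → π∥ = 0+2·λ ≈ 10.38516, π⊥ = 0+2·λ' ≈ -0.38516 ∉ [-0.1, 0.9) ⇒ out
candidate 3: (m,n)=(0,-5) → π∥ = 0-5·λ ≈ -25.96291, π⊥ = 0-5·λ' ≈ 0.96291 ∉ [-0.1, 0.9) ⇒ out
candidate 4: (m,n)=(1,2) → π∥ = 1+2·λ ≈ 11.38516, π⊥ = 1+2·λ' ≈ 0.61484 ∈ [-0.1, 0.9) ⇒ IN Λ
candidate 5: (m,n)=(7,6) → π∥ = 7+6·λ ≈ 38.15549, π⊥ = 7+6·λ' ≈ 5.84451 ∉ [-0.1, 0.9) ⇒ out
candidate 6: (m,n)=(4,3) → π∥ = 4+3·λ ≈ 19.57775, π⊥ = 4+3·λ' ≈ 3.42225 ∉ [-0.1, 0.9) ⇒ out
candidate 7: (m,n)=(-8,1) → π∥ = -8+1·λ ≈ -2.80742, π⊥ = -8+1·λ' ≈ -8.19258 ∉ [-0.1, 0.9) ⇒ out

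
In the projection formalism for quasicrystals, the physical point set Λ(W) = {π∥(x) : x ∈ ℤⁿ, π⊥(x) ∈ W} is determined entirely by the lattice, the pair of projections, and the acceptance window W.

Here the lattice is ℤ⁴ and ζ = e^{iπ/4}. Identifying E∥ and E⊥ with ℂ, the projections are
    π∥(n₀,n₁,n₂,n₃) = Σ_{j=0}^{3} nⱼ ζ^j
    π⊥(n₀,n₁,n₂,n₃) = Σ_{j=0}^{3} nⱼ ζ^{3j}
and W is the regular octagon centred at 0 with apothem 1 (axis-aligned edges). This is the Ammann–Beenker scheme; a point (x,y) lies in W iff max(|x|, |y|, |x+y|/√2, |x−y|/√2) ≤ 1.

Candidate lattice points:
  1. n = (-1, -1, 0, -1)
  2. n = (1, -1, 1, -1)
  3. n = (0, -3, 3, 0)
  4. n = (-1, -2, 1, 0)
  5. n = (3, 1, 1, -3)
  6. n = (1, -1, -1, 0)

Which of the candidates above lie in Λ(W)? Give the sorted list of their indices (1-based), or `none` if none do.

none

With ζ = e^{iπ/4} the internal vectors are ζ^0,ζ^3,ζ^6,ζ^9.
candidate 1: n = (-1, -1, 0, -1) → π⊥ ≈ (-1.00000, -1.41421); max(|x|,|y|,|x±y|/√2) = 1.70711 > 1 ⇒ ∉ W
candidate 2: n = (1, -1, 1, -1) → π⊥ ≈ (+1.00000, -2.41421); max(|x|,|y|,|x±y|/√2) = 2.41421 > 1 ⇒ ∉ W
candidate 3: n = (0, -3, 3, 0) → π⊥ ≈ (+2.12132, -5.12132); max(|x|,|y|,|x±y|/√2) = 5.12132 > 1 ⇒ ∉ W
candidate 4: n = (-1, -2, 1, 0) → π⊥ ≈ (+0.41421, -2.41421); max(|x|,|y|,|x±y|/√2) = 2.41421 > 1 ⇒ ∉ W
candidate 5: n = (3, 1, 1, -3) → π⊥ ≈ (+0.17157, -2.41421); max(|x|,|y|,|x±y|/√2) = 2.41421 > 1 ⇒ ∉ W
candidate 6: n = (1, -1, -1, 0) → π⊥ ≈ (+1.70711, +0.29289); max(|x|,|y|,|x±y|/√2) = 1.70711 > 1 ⇒ ∉ W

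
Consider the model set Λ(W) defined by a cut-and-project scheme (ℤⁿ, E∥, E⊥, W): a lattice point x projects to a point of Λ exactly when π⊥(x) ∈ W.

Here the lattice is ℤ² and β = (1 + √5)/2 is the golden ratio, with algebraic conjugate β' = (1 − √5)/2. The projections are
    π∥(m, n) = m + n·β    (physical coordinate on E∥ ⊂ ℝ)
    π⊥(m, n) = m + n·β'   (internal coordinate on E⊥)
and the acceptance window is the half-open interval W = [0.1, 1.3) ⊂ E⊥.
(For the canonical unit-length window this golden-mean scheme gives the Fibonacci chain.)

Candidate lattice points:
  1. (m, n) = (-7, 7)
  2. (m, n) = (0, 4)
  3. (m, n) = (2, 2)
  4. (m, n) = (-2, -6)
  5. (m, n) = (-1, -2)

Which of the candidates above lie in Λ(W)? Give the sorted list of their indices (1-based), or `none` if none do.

β' = (1−√5)/2 ≈ -0.618034.
#1 (-7,7): internal coord -7 + (7)·β' = -11.326238; -11.326238 ∉ [0.1, 1.3) → out
#2 (0,4): internal coord 0 + (4)·β' = -2.472136; -2.472136 ∉ [0.1, 1.3) → out
#3 (2,2): internal coord 2 + (2)·β' = +0.763932; +0.763932 ∈ [0.1, 1.3) → IN Λ
#4 (-2,-6): internal coord -2 + (-6)·β' = +1.708204; +1.708204 ∉ [0.1, 1.3) → out
#5 (-1,-2): internal coord -1 + (-2)·β' = +0.236068; +0.236068 ∈ [0.1, 1.3) → IN Λ

3, 5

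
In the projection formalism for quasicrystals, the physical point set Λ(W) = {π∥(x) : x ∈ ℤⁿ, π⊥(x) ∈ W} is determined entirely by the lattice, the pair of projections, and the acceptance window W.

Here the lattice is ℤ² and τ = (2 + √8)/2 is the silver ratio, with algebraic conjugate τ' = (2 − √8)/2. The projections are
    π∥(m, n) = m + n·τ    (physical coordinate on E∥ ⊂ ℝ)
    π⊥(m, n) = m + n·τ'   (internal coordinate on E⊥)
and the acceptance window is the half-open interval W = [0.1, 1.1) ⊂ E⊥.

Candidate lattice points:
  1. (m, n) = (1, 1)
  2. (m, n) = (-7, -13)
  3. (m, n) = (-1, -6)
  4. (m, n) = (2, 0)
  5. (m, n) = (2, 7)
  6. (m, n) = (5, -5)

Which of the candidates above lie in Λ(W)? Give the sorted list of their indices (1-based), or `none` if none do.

τ' = (2−√8)/2 ≈ -0.4142.
candidate 1: (m,n)=(1,1) → π∥ = 1+1·τ ≈ 3.4142, π⊥ = 1+1·τ' ≈ 0.5858 ∈ [0.1, 1.1) ⇒ IN Λ
candidate 2: (m,n)=(-7,-13) → π∥ = -7-13·τ ≈ -38.3848, π⊥ = -7-13·τ' ≈ -1.6152 ∉ [0.1, 1.1) ⇒ out
candidate 3: (m,n)=(-1,-6) → π∥ = -1-6·τ ≈ -15.4853, π⊥ = -1-6·τ' ≈ 1.4853 ∉ [0.1, 1.1) ⇒ out
candidate 4: (m,n)=(2,0) → π∥ = 2+0·τ ≈ 2.0000, π⊥ = 2+0·τ' ≈ 2.0000 ∉ [0.1, 1.1) ⇒ out
candidate 5: (m,n)=(2,7) → π∥ = 2+7·τ ≈ 18.8995, π⊥ = 2+7·τ' ≈ -0.8995 ∉ [0.1, 1.1) ⇒ out
candidate 6: (m,n)=(5,-5) → π∥ = 5-5·τ ≈ -7.0711, π⊥ = 5-5·τ' ≈ 7.0711 ∉ [0.1, 1.1) ⇒ out

1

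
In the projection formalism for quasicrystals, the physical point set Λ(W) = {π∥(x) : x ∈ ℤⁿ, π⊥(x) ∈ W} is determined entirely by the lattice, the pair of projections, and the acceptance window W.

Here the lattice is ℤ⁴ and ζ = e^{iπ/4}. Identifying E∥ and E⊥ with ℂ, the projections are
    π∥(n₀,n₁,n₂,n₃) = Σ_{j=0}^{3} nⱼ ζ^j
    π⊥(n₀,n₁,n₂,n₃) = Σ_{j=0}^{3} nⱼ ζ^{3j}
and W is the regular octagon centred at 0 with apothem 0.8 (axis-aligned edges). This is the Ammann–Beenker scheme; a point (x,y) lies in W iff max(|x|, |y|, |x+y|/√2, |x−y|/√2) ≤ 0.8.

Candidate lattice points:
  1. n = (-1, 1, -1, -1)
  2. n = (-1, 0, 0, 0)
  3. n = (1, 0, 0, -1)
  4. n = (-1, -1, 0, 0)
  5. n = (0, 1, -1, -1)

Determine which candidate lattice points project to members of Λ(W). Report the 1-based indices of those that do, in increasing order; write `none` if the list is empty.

3, 4

π⊥(n) = n₀ + n₁ζ³ + n₂ζ⁶ + n₃ζ⁹ where ζ = e^{iπ/4}.
#1 (-1, 1, -1, -1): internal (-2.4142, 1.0000); octagon support 2.4142 vs apothem 0.8 → ∉ W
#2 (-1, 0, 0, 0): internal (-1.0000, 0.0000); octagon support 1.0000 vs apothem 0.8 → ∉ W
#3 (1, 0, 0, -1): internal (0.2929, -0.7071); octagon support 0.7071 vs apothem 0.8 → ∈ W
#4 (-1, -1, 0, 0): internal (-0.2929, -0.7071); octagon support 0.7071 vs apothem 0.8 → ∈ W
#5 (0, 1, -1, -1): internal (-1.4142, 1.0000); octagon support 1.7071 vs apothem 0.8 → ∉ W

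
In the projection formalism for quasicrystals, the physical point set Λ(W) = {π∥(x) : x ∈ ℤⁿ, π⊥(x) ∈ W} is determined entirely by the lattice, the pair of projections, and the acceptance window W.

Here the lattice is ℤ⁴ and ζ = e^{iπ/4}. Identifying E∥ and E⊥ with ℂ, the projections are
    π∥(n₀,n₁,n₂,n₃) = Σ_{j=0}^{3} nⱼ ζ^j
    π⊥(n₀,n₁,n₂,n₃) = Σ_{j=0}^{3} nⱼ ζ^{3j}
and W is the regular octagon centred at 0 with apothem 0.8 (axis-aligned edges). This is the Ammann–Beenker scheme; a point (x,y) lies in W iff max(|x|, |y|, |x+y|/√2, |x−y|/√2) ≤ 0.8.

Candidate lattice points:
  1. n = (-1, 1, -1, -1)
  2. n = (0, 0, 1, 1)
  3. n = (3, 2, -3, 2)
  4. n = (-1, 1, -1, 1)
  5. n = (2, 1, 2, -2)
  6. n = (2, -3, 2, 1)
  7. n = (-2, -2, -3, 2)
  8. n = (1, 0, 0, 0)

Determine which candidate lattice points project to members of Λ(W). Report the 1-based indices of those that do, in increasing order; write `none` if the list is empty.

2

With ζ = e^{iπ/4} the internal vectors are ζ^0,ζ^3,ζ^6,ζ^9.
#1 (-1, 1, -1, -1): internal (-2.41421, 1.00000); octagon support 2.41421 vs apothem 0.8 → ∉ W
#2 (0, 0, 1, 1): internal (0.70711, -0.29289); octagon support 0.70711 vs apothem 0.8 → ∈ W
#3 (3, 2, -3, 2): internal (3.00000, 5.82843); octagon support 6.24264 vs apothem 0.8 → ∉ W
#4 (-1, 1, -1, 1): internal (-1.00000, 2.41421); octagon support 2.41421 vs apothem 0.8 → ∉ W
#5 (2, 1, 2, -2): internal (-0.12132, -2.70711); octagon support 2.70711 vs apothem 0.8 → ∉ W
#6 (2, -3, 2, 1): internal (4.82843, -3.41421); octagon support 5.82843 vs apothem 0.8 → ∉ W
#7 (-2, -2, -3, 2): internal (0.82843, 3.00000); octagon support 3.00000 vs apothem 0.8 → ∉ W
#8 (1, 0, 0, 0): internal (1.00000, 0.00000); octagon support 1.00000 vs apothem 0.8 → ∉ W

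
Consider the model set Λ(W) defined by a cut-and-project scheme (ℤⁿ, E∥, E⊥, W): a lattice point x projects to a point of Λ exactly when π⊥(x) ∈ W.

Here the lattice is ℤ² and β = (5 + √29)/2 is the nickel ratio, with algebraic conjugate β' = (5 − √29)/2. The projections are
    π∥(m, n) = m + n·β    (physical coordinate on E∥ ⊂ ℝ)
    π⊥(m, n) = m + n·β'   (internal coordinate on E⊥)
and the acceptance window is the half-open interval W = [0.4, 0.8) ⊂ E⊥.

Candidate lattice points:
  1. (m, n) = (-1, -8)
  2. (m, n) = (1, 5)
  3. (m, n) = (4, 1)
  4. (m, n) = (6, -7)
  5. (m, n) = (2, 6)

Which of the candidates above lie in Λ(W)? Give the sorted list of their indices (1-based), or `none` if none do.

Compute β' = (5−√29)/2 = -0.1926, so π⊥(m,n) = m -0.1926·n.
#1 (-1,-8): internal coord -1 + (-8)·β' = +0.5407; +0.5407 ∈ [0.4, 0.8) → IN Λ
#2 (1,5): internal coord 1 + (5)·β' = +0.0371; +0.0371 ∉ [0.4, 0.8) → out
#3 (4,1): internal coord 4 + (1)·β' = +3.8074; +3.8074 ∉ [0.4, 0.8) → out
#4 (6,-7): internal coord 6 + (-7)·β' = +7.3481; +7.3481 ∉ [0.4, 0.8) → out
#5 (2,6): internal coord 2 + (6)·β' = +0.8445; +0.8445 ∉ [0.4, 0.8) → out

1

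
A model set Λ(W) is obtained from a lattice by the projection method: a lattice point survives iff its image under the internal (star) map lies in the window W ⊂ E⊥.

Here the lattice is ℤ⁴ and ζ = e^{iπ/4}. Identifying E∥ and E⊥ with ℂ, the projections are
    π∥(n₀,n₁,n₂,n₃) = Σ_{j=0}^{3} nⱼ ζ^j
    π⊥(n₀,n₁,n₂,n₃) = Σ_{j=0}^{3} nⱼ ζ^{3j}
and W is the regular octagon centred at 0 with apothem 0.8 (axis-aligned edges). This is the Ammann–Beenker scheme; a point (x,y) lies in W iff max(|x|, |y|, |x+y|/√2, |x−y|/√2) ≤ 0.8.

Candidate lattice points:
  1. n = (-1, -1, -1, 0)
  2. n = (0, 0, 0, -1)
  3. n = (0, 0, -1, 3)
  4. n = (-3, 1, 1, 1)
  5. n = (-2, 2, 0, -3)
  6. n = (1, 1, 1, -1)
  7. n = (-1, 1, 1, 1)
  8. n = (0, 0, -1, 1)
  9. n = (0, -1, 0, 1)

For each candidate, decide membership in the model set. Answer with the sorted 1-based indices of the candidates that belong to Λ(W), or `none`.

1

With ζ = e^{iπ/4} the internal vectors are ζ^0,ζ^3,ζ^6,ζ^9.
candidate 1: n = (-1, -1, -1, 0) → π⊥ ≈ (-0.292893, +0.292893); max(|x|,|y|,|x±y|/√2) = 0.414214 ≤ 0.8 ⇒ ∈ W
candidate 2: n = (0, 0, 0, -1) → π⊥ ≈ (-0.707107, -0.707107); max(|x|,|y|,|x±y|/√2) = 1.000000 > 0.8 ⇒ ∉ W
candidate 3: n = (0, 0, -1, 3) → π⊥ ≈ (+2.121320, +3.121320); max(|x|,|y|,|x±y|/√2) = 3.707107 > 0.8 ⇒ ∉ W
candidate 4: n = (-3, 1, 1, 1) → π⊥ ≈ (-3.000000, +0.414214); max(|x|,|y|,|x±y|/√2) = 3.000000 > 0.8 ⇒ ∉ W
candidate 5: n = (-2, 2, 0, -3) → π⊥ ≈ (-5.535534, -0.707107); max(|x|,|y|,|x±y|/√2) = 5.535534 > 0.8 ⇒ ∉ W
candidate 6: n = (1, 1, 1, -1) → π⊥ ≈ (-0.414214, -1.000000); max(|x|,|y|,|x±y|/√2) = 1.000000 > 0.8 ⇒ ∉ W
candidate 7: n = (-1, 1, 1, 1) → π⊥ ≈ (-1.000000, +0.414214); max(|x|,|y|,|x±y|/√2) = 1.000000 > 0.8 ⇒ ∉ W
candidate 8: n = (0, 0, -1, 1) → π⊥ ≈ (+0.707107, +1.707107); max(|x|,|y|,|x±y|/√2) = 1.707107 > 0.8 ⇒ ∉ W
candidate 9: n = (0, -1, 0, 1) → π⊥ ≈ (+1.414214, +0.000000); max(|x|,|y|,|x±y|/√2) = 1.414214 > 0.8 ⇒ ∉ W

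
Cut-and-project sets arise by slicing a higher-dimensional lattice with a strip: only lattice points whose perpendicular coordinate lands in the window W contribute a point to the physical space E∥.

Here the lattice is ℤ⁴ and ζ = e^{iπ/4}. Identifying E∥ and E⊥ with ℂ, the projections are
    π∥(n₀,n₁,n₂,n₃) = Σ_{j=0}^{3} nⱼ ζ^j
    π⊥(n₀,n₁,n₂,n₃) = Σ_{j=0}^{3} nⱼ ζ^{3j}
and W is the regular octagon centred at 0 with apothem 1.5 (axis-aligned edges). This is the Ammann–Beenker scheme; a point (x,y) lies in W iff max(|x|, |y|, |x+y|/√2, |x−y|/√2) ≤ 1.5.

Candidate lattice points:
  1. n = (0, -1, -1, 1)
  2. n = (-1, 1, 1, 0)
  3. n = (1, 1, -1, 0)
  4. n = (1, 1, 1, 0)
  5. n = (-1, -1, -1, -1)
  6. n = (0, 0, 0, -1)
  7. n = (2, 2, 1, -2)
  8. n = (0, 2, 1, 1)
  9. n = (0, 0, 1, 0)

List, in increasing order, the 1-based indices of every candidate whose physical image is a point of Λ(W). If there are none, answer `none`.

4, 5, 6, 7, 8, 9

With ζ = e^{iπ/4} the internal vectors are ζ^0,ζ^3,ζ^6,ζ^9.
candidate 1: n = (0, -1, -1, 1) → π⊥ ≈ (+1.41421, +1.00000); max(|x|,|y|,|x±y|/√2) = 1.70711 > 1.5 ⇒ ∉ W
candidate 2: n = (-1, 1, 1, 0) → π⊥ ≈ (-1.70711, -0.29289); max(|x|,|y|,|x±y|/√2) = 1.70711 > 1.5 ⇒ ∉ W
candidate 3: n = (1, 1, -1, 0) → π⊥ ≈ (+0.29289, +1.70711); max(|x|,|y|,|x±y|/√2) = 1.70711 > 1.5 ⇒ ∉ W
candidate 4: n = (1, 1, 1, 0) → π⊥ ≈ (+0.29289, -0.29289); max(|x|,|y|,|x±y|/√2) = 0.41421 ≤ 1.5 ⇒ ∈ W
candidate 5: n = (-1, -1, -1, -1) → π⊥ ≈ (-1.00000, -0.41421); max(|x|,|y|,|x±y|/√2) = 1.00000 ≤ 1.5 ⇒ ∈ W
candidate 6: n = (0, 0, 0, -1) → π⊥ ≈ (-0.70711, -0.70711); max(|x|,|y|,|x±y|/√2) = 1.00000 ≤ 1.5 ⇒ ∈ W
candidate 7: n = (2, 2, 1, -2) → π⊥ ≈ (-0.82843, -1.00000); max(|x|,|y|,|x±y|/√2) = 1.29289 ≤ 1.5 ⇒ ∈ W
candidate 8: n = (0, 2, 1, 1) → π⊥ ≈ (-0.70711, +1.12132); max(|x|,|y|,|x±y|/√2) = 1.29289 ≤ 1.5 ⇒ ∈ W
candidate 9: n = (0, 0, 1, 0) → π⊥ ≈ (+0.00000, -1.00000); max(|x|,|y|,|x±y|/√2) = 1.00000 ≤ 1.5 ⇒ ∈ W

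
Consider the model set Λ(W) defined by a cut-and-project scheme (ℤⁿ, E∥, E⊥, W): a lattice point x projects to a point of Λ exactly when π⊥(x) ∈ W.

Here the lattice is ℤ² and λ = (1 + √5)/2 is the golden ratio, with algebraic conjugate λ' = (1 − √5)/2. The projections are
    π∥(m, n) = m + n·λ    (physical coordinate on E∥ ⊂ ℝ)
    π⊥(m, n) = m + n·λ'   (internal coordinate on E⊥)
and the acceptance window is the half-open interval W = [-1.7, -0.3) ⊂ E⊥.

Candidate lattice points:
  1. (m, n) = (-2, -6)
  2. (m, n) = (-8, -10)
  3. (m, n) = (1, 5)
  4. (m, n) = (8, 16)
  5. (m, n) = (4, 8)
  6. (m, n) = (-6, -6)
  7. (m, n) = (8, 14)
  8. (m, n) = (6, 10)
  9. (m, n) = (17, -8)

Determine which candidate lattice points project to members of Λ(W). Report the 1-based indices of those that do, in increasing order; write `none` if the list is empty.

Numerically λ ≈ 1.6180 and λ' = −1/λ ≈ -0.6180.
#1 (-2,-6): internal coord -2 + (-6)·λ' = +1.7082; +1.7082 ∉ [-1.7, -0.3) → out
#2 (-8,-10): internal coord -8 + (-10)·λ' = -1.8197; -1.8197 ∉ [-1.7, -0.3) → out
#3 (1,5): internal coord 1 + (5)·λ' = -2.0902; -2.0902 ∉ [-1.7, -0.3) → out
#4 (8,16): internal coord 8 + (16)·λ' = -1.8885; -1.8885 ∉ [-1.7, -0.3) → out
#5 (4,8): internal coord 4 + (8)·λ' = -0.9443; -0.9443 ∈ [-1.7, -0.3) → IN Λ
#6 (-6,-6): internal coord -6 + (-6)·λ' = -2.2918; -2.2918 ∉ [-1.7, -0.3) → out
#7 (8,14): internal coord 8 + (14)·λ' = -0.6525; -0.6525 ∈ [-1.7, -0.3) → IN Λ
#8 (6,10): internal coord 6 + (10)·λ' = -0.1803; -0.1803 ∉ [-1.7, -0.3) → out
#9 (17,-8): internal coord 17 + (-8)·λ' = +21.9443; +21.9443 ∉ [-1.7, -0.3) → out

5, 7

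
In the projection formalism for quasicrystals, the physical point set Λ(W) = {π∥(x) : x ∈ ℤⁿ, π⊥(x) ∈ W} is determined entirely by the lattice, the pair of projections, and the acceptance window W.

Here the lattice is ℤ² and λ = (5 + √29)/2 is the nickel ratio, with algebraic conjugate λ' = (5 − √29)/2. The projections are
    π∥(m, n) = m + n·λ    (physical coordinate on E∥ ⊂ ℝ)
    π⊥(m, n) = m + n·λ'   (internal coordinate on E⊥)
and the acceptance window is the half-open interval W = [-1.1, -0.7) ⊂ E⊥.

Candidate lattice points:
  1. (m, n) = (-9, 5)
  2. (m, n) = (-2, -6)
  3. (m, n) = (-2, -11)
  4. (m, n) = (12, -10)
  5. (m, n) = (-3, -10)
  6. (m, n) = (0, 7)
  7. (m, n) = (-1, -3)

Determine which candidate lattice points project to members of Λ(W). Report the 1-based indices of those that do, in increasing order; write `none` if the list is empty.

2, 5

Compute λ' = (5−√29)/2 = -0.1926, so π⊥(m,n) = m -0.1926·n.
[1] lift (-9,5): star map gives -9.9629; window check -1.1 ≤ -9.9629 < -0.7 is false → out
[2] lift (-2,-6): star map gives -0.8445; window check -1.1 ≤ -0.8445 < -0.7 is true → IN Λ
[3] lift (-2,-11): star map gives 0.1184; window check -1.1 ≤ 0.1184 < -0.7 is false → out
[4] lift (12,-10): star map gives 13.9258; window check -1.1 ≤ 13.9258 < -0.7 is false → out
[5] lift (-3,-10): star map gives -1.0742; window check -1.1 ≤ -1.0742 < -0.7 is true → IN Λ
[6] lift (0,7): star map gives -1.3481; window check -1.1 ≤ -1.3481 < -0.7 is false → out
[7] lift (-1,-3): star map gives -0.4223; window check -1.1 ≤ -0.4223 < -0.7 is false → out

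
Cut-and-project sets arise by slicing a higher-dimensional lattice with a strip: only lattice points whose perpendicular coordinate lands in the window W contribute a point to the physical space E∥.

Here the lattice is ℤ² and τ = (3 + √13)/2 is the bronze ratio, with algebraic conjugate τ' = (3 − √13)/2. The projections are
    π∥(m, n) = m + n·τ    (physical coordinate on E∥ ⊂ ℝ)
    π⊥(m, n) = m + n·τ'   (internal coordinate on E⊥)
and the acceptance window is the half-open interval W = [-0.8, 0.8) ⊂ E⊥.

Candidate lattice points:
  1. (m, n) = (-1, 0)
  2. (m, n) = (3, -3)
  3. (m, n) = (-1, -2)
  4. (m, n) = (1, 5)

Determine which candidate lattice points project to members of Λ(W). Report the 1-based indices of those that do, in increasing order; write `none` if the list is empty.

3, 4

Numerically τ ≈ 3.30278 and τ' = −1/τ ≈ -0.30278.
#1 (-1,0): internal coord -1 + (0)·τ' = -1.00000; -1.00000 ∉ [-0.8, 0.8) → out
#2 (3,-3): internal coord 3 + (-3)·τ' = +3.90833; +3.90833 ∉ [-0.8, 0.8) → out
#3 (-1,-2): internal coord -1 + (-2)·τ' = -0.39445; -0.39445 ∈ [-0.8, 0.8) → IN Λ
#4 (1,5): internal coord 1 + (5)·τ' = -0.51388; -0.51388 ∈ [-0.8, 0.8) → IN Λ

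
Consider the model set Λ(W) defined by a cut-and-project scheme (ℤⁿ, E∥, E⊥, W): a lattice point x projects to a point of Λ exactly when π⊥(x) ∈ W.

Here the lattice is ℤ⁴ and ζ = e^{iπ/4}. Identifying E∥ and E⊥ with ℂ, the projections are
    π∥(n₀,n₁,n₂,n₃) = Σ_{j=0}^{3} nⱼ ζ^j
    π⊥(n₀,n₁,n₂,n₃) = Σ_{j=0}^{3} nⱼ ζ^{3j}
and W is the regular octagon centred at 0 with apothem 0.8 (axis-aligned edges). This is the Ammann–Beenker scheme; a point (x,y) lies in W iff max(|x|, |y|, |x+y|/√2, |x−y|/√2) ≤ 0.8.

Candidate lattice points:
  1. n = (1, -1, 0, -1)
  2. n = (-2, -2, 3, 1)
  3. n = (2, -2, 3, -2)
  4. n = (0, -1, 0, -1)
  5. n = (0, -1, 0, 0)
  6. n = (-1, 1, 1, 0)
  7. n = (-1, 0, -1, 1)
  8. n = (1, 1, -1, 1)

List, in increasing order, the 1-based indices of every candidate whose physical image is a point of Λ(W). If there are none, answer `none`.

none

With ζ = e^{iπ/4} the internal vectors are ζ^0,ζ^3,ζ^6,ζ^9.
#1 (1, -1, 0, -1): internal (1.000000, -1.414214); octagon support 1.707107 vs apothem 0.8 → ∉ W
#2 (-2, -2, 3, 1): internal (0.121320, -3.707107); octagon support 3.707107 vs apothem 0.8 → ∉ W
#3 (2, -2, 3, -2): internal (2.000000, -5.828427); octagon support 5.828427 vs apothem 0.8 → ∉ W
#4 (0, -1, 0, -1): internal (0.000000, -1.414214); octagon support 1.414214 vs apothem 0.8 → ∉ W
#5 (0, -1, 0, 0): internal (0.707107, -0.707107); octagon support 1.000000 vs apothem 0.8 → ∉ W
#6 (-1, 1, 1, 0): internal (-1.707107, -0.292893); octagon support 1.707107 vs apothem 0.8 → ∉ W
#7 (-1, 0, -1, 1): internal (-0.292893, 1.707107); octagon support 1.707107 vs apothem 0.8 → ∉ W
#8 (1, 1, -1, 1): internal (1.000000, 2.414214); octagon support 2.414214 vs apothem 0.8 → ∉ W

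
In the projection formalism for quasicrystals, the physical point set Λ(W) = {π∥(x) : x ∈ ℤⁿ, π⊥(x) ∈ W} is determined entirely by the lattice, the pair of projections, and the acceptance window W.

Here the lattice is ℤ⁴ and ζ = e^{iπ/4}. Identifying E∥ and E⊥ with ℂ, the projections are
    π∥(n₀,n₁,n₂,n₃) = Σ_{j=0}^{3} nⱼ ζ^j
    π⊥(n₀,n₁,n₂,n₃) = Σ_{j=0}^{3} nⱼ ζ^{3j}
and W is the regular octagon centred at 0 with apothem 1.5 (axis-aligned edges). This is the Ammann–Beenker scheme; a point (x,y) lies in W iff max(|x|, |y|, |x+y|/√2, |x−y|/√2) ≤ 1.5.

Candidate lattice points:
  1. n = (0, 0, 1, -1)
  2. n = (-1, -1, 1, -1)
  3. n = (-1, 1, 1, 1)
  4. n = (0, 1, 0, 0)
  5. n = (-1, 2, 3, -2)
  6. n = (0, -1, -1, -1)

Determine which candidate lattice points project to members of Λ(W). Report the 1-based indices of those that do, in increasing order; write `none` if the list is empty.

With ζ = e^{iπ/4} the internal vectors are ζ^0,ζ^3,ζ^6,ζ^9.
#1 (0, 0, 1, -1): internal (-0.70711, -1.70711); octagon support 1.70711 vs apothem 1.5 → ∉ W
#2 (-1, -1, 1, -1): internal (-1.00000, -2.41421); octagon support 2.41421 vs apothem 1.5 → ∉ W
#3 (-1, 1, 1, 1): internal (-1.00000, 0.41421); octagon support 1.00000 vs apothem 1.5 → ∈ W
#4 (0, 1, 0, 0): internal (-0.70711, 0.70711); octagon support 1.00000 vs apothem 1.5 → ∈ W
#5 (-1, 2, 3, -2): internal (-3.82843, -3.00000); octagon support 4.82843 vs apothem 1.5 → ∉ W
#6 (0, -1, -1, -1): internal (0.00000, -0.41421); octagon support 0.41421 vs apothem 1.5 → ∈ W

3, 4, 6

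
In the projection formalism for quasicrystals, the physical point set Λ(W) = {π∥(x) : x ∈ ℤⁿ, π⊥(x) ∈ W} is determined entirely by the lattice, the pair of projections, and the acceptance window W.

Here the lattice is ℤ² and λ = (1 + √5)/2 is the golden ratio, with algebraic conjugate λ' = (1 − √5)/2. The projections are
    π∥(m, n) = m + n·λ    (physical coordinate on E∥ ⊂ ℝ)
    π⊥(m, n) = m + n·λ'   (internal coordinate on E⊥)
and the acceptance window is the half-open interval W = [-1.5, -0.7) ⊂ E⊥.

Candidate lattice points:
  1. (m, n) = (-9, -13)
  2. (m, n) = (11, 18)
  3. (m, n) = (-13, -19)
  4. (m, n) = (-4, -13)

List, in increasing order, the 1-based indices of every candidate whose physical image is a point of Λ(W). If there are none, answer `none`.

Compute λ' = (1−√5)/2 = -0.6180, so π⊥(m,n) = m -0.6180·n.
#1 (-9,-13): internal coord -9 + (-13)·λ' = -0.9656; -0.9656 ∈ [-1.5, -0.7) → IN Λ
#2 (11,18): internal coord 11 + (18)·λ' = -0.1246; -0.1246 ∉ [-1.5, -0.7) → out
#3 (-13,-19): internal coord -13 + (-19)·λ' = -1.2574; -1.2574 ∈ [-1.5, -0.7) → IN Λ
#4 (-4,-13): internal coord -4 + (-13)·λ' = +4.0344; +4.0344 ∉ [-1.5, -0.7) → out

1, 3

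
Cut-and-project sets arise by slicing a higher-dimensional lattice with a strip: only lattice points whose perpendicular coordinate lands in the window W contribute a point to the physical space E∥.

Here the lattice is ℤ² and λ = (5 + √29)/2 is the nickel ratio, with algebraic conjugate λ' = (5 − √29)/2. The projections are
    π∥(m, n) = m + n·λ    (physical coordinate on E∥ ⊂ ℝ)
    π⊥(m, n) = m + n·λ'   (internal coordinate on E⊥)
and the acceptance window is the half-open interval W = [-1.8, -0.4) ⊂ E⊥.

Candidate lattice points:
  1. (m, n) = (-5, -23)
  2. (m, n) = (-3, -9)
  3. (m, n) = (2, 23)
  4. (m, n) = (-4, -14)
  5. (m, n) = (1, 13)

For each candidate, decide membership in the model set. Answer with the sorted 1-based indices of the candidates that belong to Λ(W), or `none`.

1, 2, 4, 5

λ' = (5−√29)/2 ≈ -0.19258.
candidate 1: (m,n)=(-5,-23) → π∥ = -5-23·λ ≈ -124.42940, π⊥ = -5-23·λ' ≈ -0.57060 ∈ [-1.8, -0.4) ⇒ IN Λ
candidate 2: (m,n)=(-3,-9) → π∥ = -3-9·λ ≈ -49.73324, π⊥ = -3-9·λ' ≈ -1.26676 ∈ [-1.8, -0.4) ⇒ IN Λ
candidate 3: (m,n)=(2,23) → π∥ = 2+23·λ ≈ 121.42940, π⊥ = 2+23·λ' ≈ -2.42940 ∉ [-1.8, -0.4) ⇒ out
candidate 4: (m,n)=(-4,-14) → π∥ = -4-14·λ ≈ -76.69615, π⊥ = -4-14·λ' ≈ -1.30385 ∈ [-1.8, -0.4) ⇒ IN Λ
candidate 5: (m,n)=(1,13) → π∥ = 1+13·λ ≈ 68.50357, π⊥ = 1+13·λ' ≈ -1.50357 ∈ [-1.8, -0.4) ⇒ IN Λ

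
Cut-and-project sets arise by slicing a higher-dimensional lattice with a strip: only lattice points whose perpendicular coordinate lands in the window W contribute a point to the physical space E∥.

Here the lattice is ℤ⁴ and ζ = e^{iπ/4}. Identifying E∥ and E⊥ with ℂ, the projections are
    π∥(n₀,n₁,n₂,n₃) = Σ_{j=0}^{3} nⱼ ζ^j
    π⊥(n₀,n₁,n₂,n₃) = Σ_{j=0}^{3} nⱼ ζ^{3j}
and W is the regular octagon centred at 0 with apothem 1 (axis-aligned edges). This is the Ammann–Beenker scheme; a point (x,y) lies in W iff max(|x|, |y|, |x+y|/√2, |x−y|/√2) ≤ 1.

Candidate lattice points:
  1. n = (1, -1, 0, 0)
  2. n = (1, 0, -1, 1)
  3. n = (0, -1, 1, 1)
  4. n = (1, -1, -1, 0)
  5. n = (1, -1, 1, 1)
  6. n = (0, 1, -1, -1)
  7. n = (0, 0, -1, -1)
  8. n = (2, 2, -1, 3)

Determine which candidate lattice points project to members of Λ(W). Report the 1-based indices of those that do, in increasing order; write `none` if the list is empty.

7

With ζ = e^{iπ/4} the internal vectors are ζ^0,ζ^3,ζ^6,ζ^9.
candidate 1: n = (1, -1, 0, 0) → π⊥ ≈ (+1.70711, -0.70711); max(|x|,|y|,|x±y|/√2) = 1.70711 > 1 ⇒ ∉ W
candidate 2: n = (1, 0, -1, 1) → π⊥ ≈ (+1.70711, +1.70711); max(|x|,|y|,|x±y|/√2) = 2.41421 > 1 ⇒ ∉ W
candidate 3: n = (0, -1, 1, 1) → π⊥ ≈ (+1.41421, -1.00000); max(|x|,|y|,|x±y|/√2) = 1.70711 > 1 ⇒ ∉ W
candidate 4: n = (1, -1, -1, 0) → π⊥ ≈ (+1.70711, +0.29289); max(|x|,|y|,|x±y|/√2) = 1.70711 > 1 ⇒ ∉ W
candidate 5: n = (1, -1, 1, 1) → π⊥ ≈ (+2.41421, -1.00000); max(|x|,|y|,|x±y|/√2) = 2.41421 > 1 ⇒ ∉ W
candidate 6: n = (0, 1, -1, -1) → π⊥ ≈ (-1.41421, +1.00000); max(|x|,|y|,|x±y|/√2) = 1.70711 > 1 ⇒ ∉ W
candidate 7: n = (0, 0, -1, -1) → π⊥ ≈ (-0.70711, +0.29289); max(|x|,|y|,|x±y|/√2) = 0.70711 ≤ 1 ⇒ ∈ W
candidate 8: n = (2, 2, -1, 3) → π⊥ ≈ (+2.70711, +4.53553); max(|x|,|y|,|x±y|/√2) = 5.12132 > 1 ⇒ ∉ W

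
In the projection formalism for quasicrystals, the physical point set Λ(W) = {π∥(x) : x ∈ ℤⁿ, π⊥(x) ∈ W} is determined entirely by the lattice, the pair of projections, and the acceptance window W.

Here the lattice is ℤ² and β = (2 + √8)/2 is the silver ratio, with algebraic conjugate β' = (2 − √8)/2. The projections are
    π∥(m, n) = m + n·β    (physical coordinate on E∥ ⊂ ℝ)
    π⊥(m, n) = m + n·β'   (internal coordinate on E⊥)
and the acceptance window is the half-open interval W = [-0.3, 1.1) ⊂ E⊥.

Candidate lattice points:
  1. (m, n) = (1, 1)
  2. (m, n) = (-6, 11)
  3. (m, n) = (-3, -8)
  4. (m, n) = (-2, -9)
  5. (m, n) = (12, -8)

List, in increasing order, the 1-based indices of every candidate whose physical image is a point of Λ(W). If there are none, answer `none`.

1, 3

Compute β' = (2−√8)/2 = -0.414214, so π⊥(m,n) = m -0.414214·n.
[1] lift (1,1): star map gives 0.585786; window check -0.3 ≤ 0.585786 < 1.1 is true → IN Λ
[2] lift (-6,11): star map gives -10.556349; window check -0.3 ≤ -10.556349 < 1.1 is false → out
[3] lift (-3,-8): star map gives 0.313708; window check -0.3 ≤ 0.313708 < 1.1 is true → IN Λ
[4] lift (-2,-9): star map gives 1.727922; window check -0.3 ≤ 1.727922 < 1.1 is false → out
[5] lift (12,-8): star map gives 15.313708; window check -0.3 ≤ 15.313708 < 1.1 is false → out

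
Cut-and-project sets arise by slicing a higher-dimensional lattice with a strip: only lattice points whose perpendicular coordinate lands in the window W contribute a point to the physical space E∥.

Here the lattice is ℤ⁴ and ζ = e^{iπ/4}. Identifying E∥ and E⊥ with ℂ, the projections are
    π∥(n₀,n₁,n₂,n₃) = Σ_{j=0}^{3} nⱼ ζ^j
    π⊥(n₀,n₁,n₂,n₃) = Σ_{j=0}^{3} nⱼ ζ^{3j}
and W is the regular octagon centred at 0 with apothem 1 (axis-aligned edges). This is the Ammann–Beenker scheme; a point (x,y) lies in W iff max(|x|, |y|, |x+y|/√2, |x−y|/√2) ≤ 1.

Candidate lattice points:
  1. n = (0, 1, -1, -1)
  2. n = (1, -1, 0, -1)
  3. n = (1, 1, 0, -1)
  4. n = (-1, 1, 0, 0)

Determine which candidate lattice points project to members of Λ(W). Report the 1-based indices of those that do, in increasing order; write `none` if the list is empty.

π⊥(n) = n₀ + n₁ζ³ + n₂ζ⁶ + n₃ζ⁹ where ζ = e^{iπ/4}.
candidate 1: n = (0, 1, -1, -1) → π⊥ ≈ (-1.414214, +1.000000); max(|x|,|y|,|x±y|/√2) = 1.707107 > 1 ⇒ ∉ W
candidate 2: n = (1, -1, 0, -1) → π⊥ ≈ (+1.000000, -1.414214); max(|x|,|y|,|x±y|/√2) = 1.707107 > 1 ⇒ ∉ W
candidate 3: n = (1, 1, 0, -1) → π⊥ ≈ (-0.414214, +0.000000); max(|x|,|y|,|x±y|/√2) = 0.414214 ≤ 1 ⇒ ∈ W
candidate 4: n = (-1, 1, 0, 0) → π⊥ ≈ (-1.707107, +0.707107); max(|x|,|y|,|x±y|/√2) = 1.707107 > 1 ⇒ ∉ W

3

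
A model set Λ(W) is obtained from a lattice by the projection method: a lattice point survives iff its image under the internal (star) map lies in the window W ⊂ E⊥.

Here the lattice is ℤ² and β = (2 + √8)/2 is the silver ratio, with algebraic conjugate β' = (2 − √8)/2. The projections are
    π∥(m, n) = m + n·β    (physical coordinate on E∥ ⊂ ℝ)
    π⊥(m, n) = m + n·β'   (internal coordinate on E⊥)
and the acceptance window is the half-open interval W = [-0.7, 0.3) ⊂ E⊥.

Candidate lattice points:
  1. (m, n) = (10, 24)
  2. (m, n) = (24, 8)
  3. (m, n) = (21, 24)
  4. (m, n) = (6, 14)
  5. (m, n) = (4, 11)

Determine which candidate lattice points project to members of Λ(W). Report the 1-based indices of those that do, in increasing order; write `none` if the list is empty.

1, 4, 5

Numerically β ≈ 2.414214 and β' = −1/β ≈ -0.414214.
[1] lift (10,24): star map gives 0.058875; window check -0.7 ≤ 0.058875 < 0.3 is true → IN Λ
[2] lift (24,8): star map gives 20.686292; window check -0.7 ≤ 20.686292 < 0.3 is false → out
[3] lift (21,24): star map gives 11.058875; window check -0.7 ≤ 11.058875 < 0.3 is false → out
[4] lift (6,14): star map gives 0.201010; window check -0.7 ≤ 0.201010 < 0.3 is true → IN Λ
[5] lift (4,11): star map gives -0.556349; window check -0.7 ≤ -0.556349 < 0.3 is true → IN Λ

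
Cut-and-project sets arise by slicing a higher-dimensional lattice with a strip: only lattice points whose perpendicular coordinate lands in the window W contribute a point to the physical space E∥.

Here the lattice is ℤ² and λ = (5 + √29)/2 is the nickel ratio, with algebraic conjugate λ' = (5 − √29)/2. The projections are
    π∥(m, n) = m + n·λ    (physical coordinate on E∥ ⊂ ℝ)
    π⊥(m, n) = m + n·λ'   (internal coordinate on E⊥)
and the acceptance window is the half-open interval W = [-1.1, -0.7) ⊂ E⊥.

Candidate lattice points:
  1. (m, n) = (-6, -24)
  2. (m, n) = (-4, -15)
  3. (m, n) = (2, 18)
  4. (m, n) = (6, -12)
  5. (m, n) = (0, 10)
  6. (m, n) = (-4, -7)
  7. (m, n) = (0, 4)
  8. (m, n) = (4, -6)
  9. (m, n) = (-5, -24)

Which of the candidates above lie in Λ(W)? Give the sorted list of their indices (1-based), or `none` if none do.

Numerically λ ≈ 5.192582 and λ' = −1/λ ≈ -0.192582.
#1 (-6,-24): internal coord -6 + (-24)·λ' = -1.378022; -1.378022 ∉ [-1.1, -0.7) → out
#2 (-4,-15): internal coord -4 + (-15)·λ' = -1.111264; -1.111264 ∉ [-1.1, -0.7) → out
#3 (2,18): internal coord 2 + (18)·λ' = -1.466483; -1.466483 ∉ [-1.1, -0.7) → out
#4 (6,-12): internal coord 6 + (-12)·λ' = +8.310989; +8.310989 ∉ [-1.1, -0.7) → out
#5 (0,10): internal coord 0 + (10)·λ' = -1.925824; -1.925824 ∉ [-1.1, -0.7) → out
#6 (-4,-7): internal coord -4 + (-7)·λ' = -2.651923; -2.651923 ∉ [-1.1, -0.7) → out
#7 (0,4): internal coord 0 + (4)·λ' = -0.770330; -0.770330 ∈ [-1.1, -0.7) → IN Λ
#8 (4,-6): internal coord 4 + (-6)·λ' = +5.155494; +5.155494 ∉ [-1.1, -0.7) → out
#9 (-5,-24): internal coord -5 + (-24)·λ' = -0.378022; -0.378022 ∉ [-1.1, -0.7) → out

7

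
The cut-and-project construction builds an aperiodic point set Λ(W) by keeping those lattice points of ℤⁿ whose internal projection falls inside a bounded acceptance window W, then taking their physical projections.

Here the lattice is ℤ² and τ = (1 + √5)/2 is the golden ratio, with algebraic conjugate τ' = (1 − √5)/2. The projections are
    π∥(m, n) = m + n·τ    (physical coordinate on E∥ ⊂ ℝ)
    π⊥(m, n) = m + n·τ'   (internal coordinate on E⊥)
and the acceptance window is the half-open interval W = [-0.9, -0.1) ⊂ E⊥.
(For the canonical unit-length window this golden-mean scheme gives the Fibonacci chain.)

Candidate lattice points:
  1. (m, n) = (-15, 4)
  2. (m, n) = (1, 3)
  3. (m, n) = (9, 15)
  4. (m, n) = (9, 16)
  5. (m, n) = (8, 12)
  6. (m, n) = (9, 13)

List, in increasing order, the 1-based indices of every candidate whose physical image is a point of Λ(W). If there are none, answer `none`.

Compute τ' = (1−√5)/2 = -0.6180, so π⊥(m,n) = m -0.6180·n.
[1] lift (-15,4): star map gives -17.4721; window check -0.9 ≤ -17.4721 < -0.1 is false → out
[2] lift (1,3): star map gives -0.8541; window check -0.9 ≤ -0.8541 < -0.1 is true → IN Λ
[3] lift (9,15): star map gives -0.2705; window check -0.9 ≤ -0.2705 < -0.1 is true → IN Λ
[4] lift (9,16): star map gives -0.8885; window check -0.9 ≤ -0.8885 < -0.1 is true → IN Λ
[5] lift (8,12): star map gives 0.5836; window check -0.9 ≤ 0.5836 < -0.1 is false → out
[6] lift (9,13): star map gives 0.9656; window check -0.9 ≤ 0.9656 < -0.1 is false → out

2, 3, 4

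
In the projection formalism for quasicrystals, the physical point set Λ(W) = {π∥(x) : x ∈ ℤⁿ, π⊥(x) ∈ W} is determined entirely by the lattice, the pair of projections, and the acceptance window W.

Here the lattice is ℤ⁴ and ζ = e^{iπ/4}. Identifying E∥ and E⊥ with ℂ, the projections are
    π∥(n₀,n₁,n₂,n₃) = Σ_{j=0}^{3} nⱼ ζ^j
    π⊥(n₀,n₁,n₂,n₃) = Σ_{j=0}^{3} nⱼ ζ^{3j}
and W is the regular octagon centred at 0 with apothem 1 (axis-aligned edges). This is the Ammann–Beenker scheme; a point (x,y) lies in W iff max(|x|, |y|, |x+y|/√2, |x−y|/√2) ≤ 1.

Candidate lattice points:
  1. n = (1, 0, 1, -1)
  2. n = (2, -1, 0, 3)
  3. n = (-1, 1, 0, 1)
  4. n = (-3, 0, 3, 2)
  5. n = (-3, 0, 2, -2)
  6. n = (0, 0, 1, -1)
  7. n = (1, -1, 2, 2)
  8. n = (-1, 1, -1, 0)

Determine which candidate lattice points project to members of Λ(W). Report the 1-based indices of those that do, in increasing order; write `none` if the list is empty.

π⊥(n) = n₀ + n₁ζ³ + n₂ζ⁶ + n₃ζ⁹ where ζ = e^{iπ/4}.
candidate 1: n = (1, 0, 1, -1) → π⊥ ≈ (+0.2929, -1.7071); max(|x|,|y|,|x±y|/√2) = 1.7071 > 1 ⇒ ∉ W
candidate 2: n = (2, -1, 0, 3) → π⊥ ≈ (+4.8284, +1.4142); max(|x|,|y|,|x±y|/√2) = 4.8284 > 1 ⇒ ∉ W
candidate 3: n = (-1, 1, 0, 1) → π⊥ ≈ (-1.0000, +1.4142); max(|x|,|y|,|x±y|/√2) = 1.7071 > 1 ⇒ ∉ W
candidate 4: n = (-3, 0, 3, 2) → π⊥ ≈ (-1.5858, -1.5858); max(|x|,|y|,|x±y|/√2) = 2.2426 > 1 ⇒ ∉ W
candidate 5: n = (-3, 0, 2, -2) → π⊥ ≈ (-4.4142, -3.4142); max(|x|,|y|,|x±y|/√2) = 5.5355 > 1 ⇒ ∉ W
candidate 6: n = (0, 0, 1, -1) → π⊥ ≈ (-0.7071, -1.7071); max(|x|,|y|,|x±y|/√2) = 1.7071 > 1 ⇒ ∉ W
candidate 7: n = (1, -1, 2, 2) → π⊥ ≈ (+3.1213, -1.2929); max(|x|,|y|,|x±y|/√2) = 3.1213 > 1 ⇒ ∉ W
candidate 8: n = (-1, 1, -1, 0) → π⊥ ≈ (-1.7071, +1.7071); max(|x|,|y|,|x±y|/√2) = 2.4142 > 1 ⇒ ∉ W

none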